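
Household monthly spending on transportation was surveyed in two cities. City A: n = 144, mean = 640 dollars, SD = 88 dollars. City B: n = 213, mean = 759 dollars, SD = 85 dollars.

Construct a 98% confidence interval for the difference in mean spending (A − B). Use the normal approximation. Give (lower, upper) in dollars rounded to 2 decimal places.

Per-group SEs: s₁/√n₁ = 88/√144 = 7.3333, s₂/√n₂ = 85/√213 = 5.8241.
Unpooled SE of the difference: √(53.77728889 + 33.92014081) = 9.3647.
Margin of error = z* · SE = 2.326 × 9.3647 = 21.7823.
x̄₁ − x̄₂ = 640 − 759 = -119.0000.
CI: -119.0000 ± 21.7823 = (-140.78, -97.22).

(-140.78, -97.22)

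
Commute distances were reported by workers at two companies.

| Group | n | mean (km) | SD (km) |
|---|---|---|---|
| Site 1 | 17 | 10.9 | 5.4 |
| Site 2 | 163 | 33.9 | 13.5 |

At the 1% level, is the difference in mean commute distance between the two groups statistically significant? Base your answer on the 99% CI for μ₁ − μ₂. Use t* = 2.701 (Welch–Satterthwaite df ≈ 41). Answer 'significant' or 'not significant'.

Per-group SEs: s₁/√n₁ = 5.4/√17 = 1.3097, s₂/√n₂ = 13.5/√163 = 1.0574.
Unpooled SE of the difference: √(1.71531409 + 1.11809476) = 1.6833.
Margin of error = t* · SE = 2.701 × 1.6833 = 4.5466.
x̄₁ − x̄₂ = 10.9 − 33.9 = -23.0000.
CI: -23.0000 ± 4.5466 = (-27.5466, -18.4534).
The interval (-27.5466, -18.4534) does not contain 0, so the difference is significant.

significant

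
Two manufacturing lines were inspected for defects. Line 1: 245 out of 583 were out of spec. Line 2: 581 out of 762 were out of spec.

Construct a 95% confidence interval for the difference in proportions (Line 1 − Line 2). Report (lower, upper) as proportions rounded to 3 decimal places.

(-0.392, -0.292)

p̂₁ = 245/583 = 0.4202 and p̂₂ = 581/762 = 0.7625.
SE₁ = √(p̂₁(1−p̂₁)/n₁) = √(0.4202·0.5798/583) = 0.02044; SE₂ = √(0.7625·0.2375/762) = 0.01542.
Independent samples: SE of the difference = √(SE₁² + SE₂²) = √(0.0004177936 + 0.0002377764) = 0.02560.
z* for 95% confidence is 1.960, so the margin of error is 1.960 × 0.02560 = 0.05018.
Point estimate p̂₁ − p̂₂ = 0.4202 − 0.7625 = -0.3423.
-0.3423 ± 0.05018 → (-0.392, -0.292).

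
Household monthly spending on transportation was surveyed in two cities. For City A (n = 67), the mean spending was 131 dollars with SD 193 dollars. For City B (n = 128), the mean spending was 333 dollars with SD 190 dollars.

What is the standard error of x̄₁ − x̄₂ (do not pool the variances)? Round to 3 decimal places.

Standard errors of each mean: 193/√67 = 23.5787 and 190/√128 = 16.7938.
SE(x̄₁ − x̄₂) = √(23.5787² + 16.7938²) = 28.9480 for independent samples with unequal variances.

28.948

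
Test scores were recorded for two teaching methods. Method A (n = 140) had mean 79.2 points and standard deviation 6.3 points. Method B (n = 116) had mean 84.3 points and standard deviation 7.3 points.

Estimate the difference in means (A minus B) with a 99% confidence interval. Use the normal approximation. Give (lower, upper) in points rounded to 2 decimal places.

(-7.32, -2.88)

Standard errors of each mean: 6.3/√140 = 0.5324 and 7.3/√116 = 0.6778.
SE(x̄₁ − x̄₂) = √(0.5324² + 0.6778²) = 0.8619 for independent samples with unequal variances.
With z* = 2.576, the margin is 2.576 × 0.8619 = 2.2203.
x̄₁ − x̄₂ = 79.2 − 84.3 = -5.1000; the interval is -5.1000 ± 2.2203 = (-7.32, -2.88).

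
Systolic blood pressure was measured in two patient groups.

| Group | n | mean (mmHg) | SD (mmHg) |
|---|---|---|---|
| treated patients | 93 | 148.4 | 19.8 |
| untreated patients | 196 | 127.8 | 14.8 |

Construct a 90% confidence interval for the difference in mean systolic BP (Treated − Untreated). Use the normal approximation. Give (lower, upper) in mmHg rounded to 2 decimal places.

SE₁ = s₁/√n₁ = 19.8/√93 = 2.0532; SE₂ = 14.8/√196 = 1.0571.
Independent samples, unequal variances: SE_diff = √(SE₁² + SE₂²) = √(4.21563024 + 1.11746041) = 2.3093.
z* = 1.645, so margin of error = 1.645 × 2.3093 = 3.7988.
Difference in means = 148.4 − 127.8 = 20.6000.
20.6000 ± 3.7988 → (16.80, 24.40).

(16.80, 24.40)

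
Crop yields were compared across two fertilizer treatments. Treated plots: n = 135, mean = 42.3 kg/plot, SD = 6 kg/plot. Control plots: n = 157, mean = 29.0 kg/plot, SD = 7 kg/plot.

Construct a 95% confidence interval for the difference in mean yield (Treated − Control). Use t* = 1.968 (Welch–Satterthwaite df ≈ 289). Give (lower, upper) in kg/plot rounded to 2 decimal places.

Standard errors of each mean: 6/√135 = 0.5164 and 7/√157 = 0.5587.
SE(x̄₁ − x̄₂) = √(0.5164² + 0.5587²) = 0.7608 for independent samples with unequal variances.
With t* = 1.968, the margin is 1.968 × 0.7608 = 1.4973.
x̄₁ − x̄₂ = 42.3 − 29.0 = 13.3000; the interval is 13.3000 ± 1.4973 = (11.80, 14.80).

(11.80, 14.80)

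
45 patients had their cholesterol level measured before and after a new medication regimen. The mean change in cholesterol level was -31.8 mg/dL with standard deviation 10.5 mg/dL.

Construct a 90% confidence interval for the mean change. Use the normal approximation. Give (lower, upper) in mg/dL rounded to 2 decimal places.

(-34.37, -29.23)

Paired design: SE = s_d/√n = 10.5/√45 = 1.5652.
z* = 1.645; margin of error = 1.645 × 1.5652 = 2.5748.
-31.8 ± 2.5748 → (-34.37, -29.23).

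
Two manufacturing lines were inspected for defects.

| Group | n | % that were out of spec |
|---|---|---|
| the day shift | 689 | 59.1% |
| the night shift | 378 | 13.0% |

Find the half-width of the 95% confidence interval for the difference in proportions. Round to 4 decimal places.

0.0500

The two standard errors are √(0.5910×0.4090/689) = 0.01873 and √(0.1300×0.8700/378) = 0.01730.
Because the samples are independent, SE_diff = √(0.01873² + 0.01730²) = 0.02550.
Using z* = 1.960 for 95%, ME = 1.960 × 0.02550 = 0.04998.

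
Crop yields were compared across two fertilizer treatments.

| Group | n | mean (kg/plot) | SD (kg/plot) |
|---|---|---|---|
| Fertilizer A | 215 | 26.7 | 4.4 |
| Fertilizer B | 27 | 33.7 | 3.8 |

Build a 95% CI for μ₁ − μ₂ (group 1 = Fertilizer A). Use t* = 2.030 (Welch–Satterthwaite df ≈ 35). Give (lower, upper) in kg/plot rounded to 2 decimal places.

Standard errors of each mean: 4.4/√215 = 0.3001 and 3.8/√27 = 0.7313.
SE(x̄₁ − x̄₂) = √(0.3001² + 0.7313²) = 0.7905 for independent samples with unequal variances.
With t* = 2.030, the margin is 2.030 × 0.7905 = 1.6047.
x̄₁ − x̄₂ = 26.7 − 33.7 = -7.0000; the interval is -7.0000 ± 1.6047 = (-8.60, -5.40).

(-8.60, -5.40)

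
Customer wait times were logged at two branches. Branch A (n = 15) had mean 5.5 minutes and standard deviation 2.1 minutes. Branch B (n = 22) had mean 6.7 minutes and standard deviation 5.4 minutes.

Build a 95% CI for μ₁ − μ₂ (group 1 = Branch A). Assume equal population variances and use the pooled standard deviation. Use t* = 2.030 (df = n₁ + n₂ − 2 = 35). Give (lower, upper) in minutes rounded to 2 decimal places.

Pooled variance s_p² = [14·2.1² + 21·5.4²] / (15+22−2) = 19.2600, so s_p = 4.3886.
SE_diff = s_p·√(1/n₁ + 1/n₂) = 4.3886·√(1/15 + 1/22) = 1.4695.
t* = 2.030; margin = 2.030 × 1.4695 = 2.9831.
Difference = 5.5 − 6.7 = -1.2000.
-1.2000 ± 2.9831 → (-4.18, 1.78).

(-4.18, 1.78)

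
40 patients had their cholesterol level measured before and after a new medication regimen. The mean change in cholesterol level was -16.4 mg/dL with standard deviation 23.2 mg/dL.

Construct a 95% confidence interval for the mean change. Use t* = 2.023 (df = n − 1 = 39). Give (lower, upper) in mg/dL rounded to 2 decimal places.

Paired design: SE = s_d/√n = 23.2/√40 = 3.6682.
t* = 2.023; margin of error = 2.023 × 3.6682 = 7.4208.
-16.4 ± 7.4208 → (-23.82, -8.98).

(-23.82, -8.98)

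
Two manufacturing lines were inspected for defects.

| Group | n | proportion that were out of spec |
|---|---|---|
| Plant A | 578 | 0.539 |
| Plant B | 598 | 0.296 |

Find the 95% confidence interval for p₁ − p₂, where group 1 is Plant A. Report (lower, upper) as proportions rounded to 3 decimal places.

(0.188, 0.298)

The two standard errors are √(0.5390×0.4610/578) = 0.02073 and √(0.2960×0.7040/598) = 0.01867.
Because the samples are independent, SE_diff = √(0.02073² + 0.01867²) = 0.02790.
Using z* = 1.960 for 95%, ME = 1.960 × 0.02790 = 0.05468.
p̂₁ − p̂₂ = 0.2430; interval 0.2430 ± 0.05468 gives (0.188, 0.298).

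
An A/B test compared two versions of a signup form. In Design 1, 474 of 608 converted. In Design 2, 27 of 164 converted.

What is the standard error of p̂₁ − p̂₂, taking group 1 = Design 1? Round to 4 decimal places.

0.0335

First, p̂₁ = 474/608 = 0.7796; p̂₂ = 27/164 = 0.1646.
The two standard errors are √(0.7796×0.2204/608) = 0.01681 and √(0.1646×0.8354/164) = 0.02896.
Because the samples are independent, SE_diff = √(0.01681² + 0.02896²) = 0.03349.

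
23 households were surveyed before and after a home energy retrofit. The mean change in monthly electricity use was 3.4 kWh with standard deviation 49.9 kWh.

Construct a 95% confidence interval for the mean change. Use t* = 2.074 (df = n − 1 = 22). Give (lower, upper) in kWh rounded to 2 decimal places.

(-18.18, 24.98)

Paired design: SE = s_d/√n = 49.9/√23 = 10.4049.
t* = 2.074; margin of error = 2.074 × 10.4049 = 21.5798.
3.4 ± 21.5798 → (-18.18, 24.98).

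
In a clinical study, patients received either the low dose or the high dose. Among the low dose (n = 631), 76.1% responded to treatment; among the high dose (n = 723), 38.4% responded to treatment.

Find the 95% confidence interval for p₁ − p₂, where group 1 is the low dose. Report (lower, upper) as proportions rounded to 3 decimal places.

SE₁ = √(p̂₁(1−p̂₁)/n₁) = √(0.7610·0.2390/631) = 0.01698; SE₂ = √(0.3840·0.6160/723) = 0.01809.
Independent samples: SE of the difference = √(SE₁² + SE₂²) = √(0.0002883204 + 0.0003272481) = 0.02481.
z* for 95% confidence is 1.960, so the margin of error is 1.960 × 0.02481 = 0.04863.
Point estimate p̂₁ − p̂₂ = 0.7610 − 0.3840 = 0.3770.
0.3770 ± 0.04863 → (0.328, 0.426).

(0.328, 0.426)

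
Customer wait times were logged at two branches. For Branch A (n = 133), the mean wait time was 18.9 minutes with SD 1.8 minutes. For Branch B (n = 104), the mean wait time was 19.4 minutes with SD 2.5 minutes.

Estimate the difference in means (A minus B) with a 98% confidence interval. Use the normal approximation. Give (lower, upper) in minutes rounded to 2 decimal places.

Per-group SEs: s₁/√n₁ = 1.8/√133 = 0.1561, s₂/√n₂ = 2.5/√104 = 0.2451.
Unpooled SE of the difference: √(0.02436721 + 0.06007401) = 0.2906.
Margin of error = z* · SE = 2.326 × 0.2906 = 0.6759.
x̄₁ − x̄₂ = 18.9 − 19.4 = -0.5000.
CI: -0.5000 ± 0.6759 = (-1.18, 0.18).

(-1.18, 0.18)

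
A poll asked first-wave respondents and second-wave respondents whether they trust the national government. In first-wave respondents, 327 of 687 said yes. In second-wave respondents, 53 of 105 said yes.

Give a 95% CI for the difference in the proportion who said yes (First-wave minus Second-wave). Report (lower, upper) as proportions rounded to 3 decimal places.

First, p̂₁ = 327/687 = 0.4760; p̂₂ = 53/105 = 0.5048.
The two standard errors are √(0.4760×0.5240/687) = 0.01905 and √(0.5048×0.4952/105) = 0.04879.
Because the samples are independent, SE_diff = √(0.01905² + 0.04879²) = 0.05238.
Using z* = 1.960 for 95%, ME = 1.960 × 0.05238 = 0.10266.
p̂₁ − p̂₂ = -0.0288; interval -0.0288 ± 0.10266 gives (-0.131, 0.074).

(-0.131, 0.074)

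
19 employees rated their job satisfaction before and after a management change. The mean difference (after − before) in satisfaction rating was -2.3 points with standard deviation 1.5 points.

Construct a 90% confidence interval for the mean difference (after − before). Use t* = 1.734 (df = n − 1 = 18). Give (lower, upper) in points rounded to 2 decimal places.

Paired design: SE = s_d/√n = 1.5/√19 = 0.3441.
t* = 1.734; margin of error = 1.734 × 0.3441 = 0.5967.
-2.3 ± 0.5967 → (-2.90, -1.70).

(-2.90, -1.70)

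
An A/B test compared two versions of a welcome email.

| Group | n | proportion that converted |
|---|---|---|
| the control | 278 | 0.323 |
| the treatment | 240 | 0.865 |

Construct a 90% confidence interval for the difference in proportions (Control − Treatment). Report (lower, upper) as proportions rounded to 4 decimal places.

The two standard errors are √(0.3230×0.6770/278) = 0.02805 and √(0.8650×0.1350/240) = 0.02206.
Because the samples are independent, SE_diff = √(0.02805² + 0.02206²) = 0.03569.
Using z* = 1.645 for 90%, ME = 1.645 × 0.03569 = 0.05871.
p̂₁ − p̂₂ = -0.5420; interval -0.5420 ± 0.05871 gives (-0.6007, -0.4833).

(-0.6007, -0.4833)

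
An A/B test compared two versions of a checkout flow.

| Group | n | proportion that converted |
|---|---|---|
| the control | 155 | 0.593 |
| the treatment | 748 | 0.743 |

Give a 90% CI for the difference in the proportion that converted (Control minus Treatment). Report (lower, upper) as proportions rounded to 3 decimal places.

(-0.220, -0.080)

Each SE is √(p̂(1−p̂)/n): √(0.5930·0.4070/155) = 0.03946 and √(0.7430·0.2570/748) = 0.01598.
SE(p̂₁ − p̂₂) = √(SE₁² + SE₂²) = √(0.0015570916 + 0.0002553604) = 0.04257, since the two samples are independent.
At 90% confidence z* = 1.645; margin = 1.645 × 0.04257 = 0.07003.
The difference is 0.5930 − 0.7430 = -0.1500, so the interval is -0.1500 ± 0.07003 = (-0.220, -0.080).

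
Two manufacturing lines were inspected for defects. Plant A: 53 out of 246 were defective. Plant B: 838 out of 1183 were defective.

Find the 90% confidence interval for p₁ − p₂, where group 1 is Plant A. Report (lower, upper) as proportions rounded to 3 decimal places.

First, p̂₁ = 53/246 = 0.2154; p̂₂ = 838/1183 = 0.7084.
The two standard errors are √(0.2154×0.7846/246) = 0.02621 and √(0.7084×0.2916/1183) = 0.01321.
Because the samples are independent, SE_diff = √(0.02621² + 0.01321²) = 0.02935.
Using z* = 1.645 for 90%, ME = 1.645 × 0.02935 = 0.04828.
p̂₁ − p̂₂ = -0.4930; interval -0.4930 ± 0.04828 gives (-0.541, -0.445).

(-0.541, -0.445)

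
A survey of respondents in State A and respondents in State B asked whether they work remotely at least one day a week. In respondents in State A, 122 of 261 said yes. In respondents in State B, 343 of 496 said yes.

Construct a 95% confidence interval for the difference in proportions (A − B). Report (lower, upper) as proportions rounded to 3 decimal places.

First, p̂₁ = 122/261 = 0.4674; p̂₂ = 343/496 = 0.6915.
The two standard errors are √(0.4674×0.5326/261) = 0.03088 and √(0.6915×0.3085/496) = 0.02074.
Because the samples are independent, SE_diff = √(0.03088² + 0.02074²) = 0.03720.
Using z* = 1.960 for 95%, ME = 1.960 × 0.03720 = 0.07291.
p̂₁ − p̂₂ = -0.2241; interval -0.2241 ± 0.07291 gives (-0.297, -0.151).

(-0.297, -0.151)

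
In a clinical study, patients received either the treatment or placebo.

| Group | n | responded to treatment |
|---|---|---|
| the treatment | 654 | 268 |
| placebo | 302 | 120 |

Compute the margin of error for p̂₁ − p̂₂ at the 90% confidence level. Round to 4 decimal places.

p̂₁ = 268/654 = 0.4098 and p̂₂ = 120/302 = 0.3974.
SE₁ = √(p̂₁(1−p̂₁)/n₁) = √(0.4098·0.5902/654) = 0.01923; SE₂ = √(0.3974·0.6026/302) = 0.02816.
Independent samples: SE of the difference = √(SE₁² + SE₂²) = √(0.0003697929 + 0.0007929856) = 0.03410.
z* for 90% confidence is 1.645, so the margin of error is 1.645 × 0.03410 = 0.05609.

0.0561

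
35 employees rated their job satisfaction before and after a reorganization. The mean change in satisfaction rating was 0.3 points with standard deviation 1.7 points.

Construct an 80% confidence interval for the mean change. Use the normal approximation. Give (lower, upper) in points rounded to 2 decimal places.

This is a matched-pairs design, so SE = s_d/√n = 1.7/√35 = 0.2874.
Margin = 1.282 × 0.2874 = 0.3684; the interval is 0.3 ± 0.3684 = (-0.07, 0.67).

(-0.07, 0.67)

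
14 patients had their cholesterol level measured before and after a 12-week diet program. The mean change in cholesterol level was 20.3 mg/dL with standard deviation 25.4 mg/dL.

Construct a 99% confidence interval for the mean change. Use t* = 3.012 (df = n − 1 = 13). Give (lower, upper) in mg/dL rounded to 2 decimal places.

(-0.15, 40.75)

Paired design: SE = s_d/√n = 25.4/√14 = 6.7884.
t* = 3.012; margin of error = 3.012 × 6.7884 = 20.4467.
20.3 ± 20.4467 → (-0.15, 40.75).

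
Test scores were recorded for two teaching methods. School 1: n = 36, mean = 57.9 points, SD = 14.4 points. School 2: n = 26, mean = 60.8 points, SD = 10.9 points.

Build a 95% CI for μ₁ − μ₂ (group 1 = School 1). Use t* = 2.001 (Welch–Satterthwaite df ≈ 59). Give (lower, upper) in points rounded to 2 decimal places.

SE₁ = s₁/√n₁ = 14.4/√36 = 2.4000; SE₂ = 10.9/√26 = 2.1377.
Independent samples, unequal variances: SE_diff = √(SE₁² + SE₂²) = √(5.76 + 4.56976129) = 3.2140.
t* = 2.001, so margin of error = 2.001 × 3.2140 = 6.4312.
Difference in means = 57.9 − 60.8 = -2.9000.
-2.9000 ± 6.4312 → (-9.33, 3.53).

(-9.33, 3.53)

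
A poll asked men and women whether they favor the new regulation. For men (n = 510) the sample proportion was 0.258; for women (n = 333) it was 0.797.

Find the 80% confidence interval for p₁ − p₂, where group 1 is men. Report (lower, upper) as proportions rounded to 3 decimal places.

(-0.577, -0.501)

The two standard errors are √(0.2580×0.7420/510) = 0.01937 and √(0.7970×0.2030/333) = 0.02204.
Because the samples are independent, SE_diff = √(0.01937² + 0.02204²) = 0.02934.
Using z* = 1.282 for 80%, ME = 1.282 × 0.02934 = 0.03761.
p̂₁ − p̂₂ = -0.5390; interval -0.5390 ± 0.03761 gives (-0.577, -0.501).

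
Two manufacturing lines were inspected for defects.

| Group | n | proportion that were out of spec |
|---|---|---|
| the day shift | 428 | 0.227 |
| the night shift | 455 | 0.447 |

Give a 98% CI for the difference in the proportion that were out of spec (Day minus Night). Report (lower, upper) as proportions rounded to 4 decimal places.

The two standard errors are √(0.2270×0.7730/428) = 0.02025 and √(0.4470×0.5530/455) = 0.02331.
Because the samples are independent, SE_diff = √(0.02025² + 0.02331²) = 0.03088.
Using z* = 2.326 for 98%, ME = 2.326 × 0.03088 = 0.07183.
p̂₁ − p̂₂ = -0.2200; interval -0.2200 ± 0.07183 gives (-0.2918, -0.1482).

(-0.2918, -0.1482)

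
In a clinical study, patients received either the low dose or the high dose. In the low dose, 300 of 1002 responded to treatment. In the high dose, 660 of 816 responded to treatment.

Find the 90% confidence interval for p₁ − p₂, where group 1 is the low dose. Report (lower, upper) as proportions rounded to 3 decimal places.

(-0.542, -0.477)

First, p̂₁ = 300/1002 = 0.2994; p̂₂ = 660/816 = 0.8088.
The two standard errors are √(0.2994×0.7006/1002) = 0.01447 and √(0.8088×0.1912/816) = 0.01377.
Because the samples are independent, SE_diff = √(0.01447² + 0.01377²) = 0.01997.
Using z* = 1.645 for 90%, ME = 1.645 × 0.01997 = 0.03285.
p̂₁ − p̂₂ = -0.5094; interval -0.5094 ± 0.03285 gives (-0.542, -0.477).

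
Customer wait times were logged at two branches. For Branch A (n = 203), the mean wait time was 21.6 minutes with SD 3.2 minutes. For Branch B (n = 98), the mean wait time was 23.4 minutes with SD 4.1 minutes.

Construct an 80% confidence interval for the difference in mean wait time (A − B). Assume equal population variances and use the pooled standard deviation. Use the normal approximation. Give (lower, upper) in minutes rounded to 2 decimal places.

Pooled variance s_p² = [202·3.2² + 97·4.1²] / (203+98−2) = 12.3714, so s_p = 3.5173.
SE_diff = s_p·√(1/n₁ + 1/n₂) = 3.5173·√(1/203 + 1/98) = 0.4326.
z* = 1.282; margin = 1.282 × 0.4326 = 0.5546.
Difference = 21.6 − 23.4 = -1.8000.
-1.8000 ± 0.5546 → (-2.35, -1.25).

(-2.35, -1.25)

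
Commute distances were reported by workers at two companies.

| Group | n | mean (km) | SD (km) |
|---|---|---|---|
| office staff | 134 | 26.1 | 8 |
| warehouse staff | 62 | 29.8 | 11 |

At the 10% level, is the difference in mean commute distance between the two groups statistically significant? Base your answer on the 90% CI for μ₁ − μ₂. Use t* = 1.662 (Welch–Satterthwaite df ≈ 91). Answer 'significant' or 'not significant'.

significant

Per-group SEs: s₁/√n₁ = 8/√134 = 0.6911, s₂/√n₂ = 11/√62 = 1.3970.
Unpooled SE of the difference: √(0.47761921 + 1.951609) = 1.5586.
Margin of error = t* · SE = 1.662 × 1.5586 = 2.5904.
x̄₁ − x̄₂ = 26.1 − 29.8 = -3.7000.
CI: -3.7000 ± 2.5904 = (-6.2904, -1.1096).
The interval (-6.2904, -1.1096) does not contain 0, so the difference is significant.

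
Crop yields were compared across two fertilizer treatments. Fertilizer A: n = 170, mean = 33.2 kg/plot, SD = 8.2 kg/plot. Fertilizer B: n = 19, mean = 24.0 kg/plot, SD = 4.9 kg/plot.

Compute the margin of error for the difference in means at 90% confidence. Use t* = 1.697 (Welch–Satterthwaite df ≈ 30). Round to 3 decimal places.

2.186

SE₁ = s₁/√n₁ = 8.2/√170 = 0.6289; SE₂ = 4.9/√19 = 1.1241.
Independent samples, unequal variances: SE_diff = √(SE₁² + SE₂²) = √(0.39551521 + 1.26360081) = 1.2881.
t* = 1.697, so margin of error = 1.697 × 1.2881 = 2.1859.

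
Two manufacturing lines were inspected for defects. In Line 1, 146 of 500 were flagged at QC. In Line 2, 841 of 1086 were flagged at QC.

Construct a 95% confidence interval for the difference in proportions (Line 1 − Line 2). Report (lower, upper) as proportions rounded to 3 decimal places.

p̂₁ = 146/500 = 0.2920 and p̂₂ = 841/1086 = 0.7744.
SE₁ = √(p̂₁(1−p̂₁)/n₁) = √(0.2920·0.7080/500) = 0.02033; SE₂ = √(0.7744·0.2256/1086) = 0.01268.
Independent samples: SE of the difference = √(SE₁² + SE₂²) = √(0.0004133089 + 0.0001607824) = 0.02396.
z* for 95% confidence is 1.960, so the margin of error is 1.960 × 0.02396 = 0.04696.
Point estimate p̂₁ − p̂₂ = 0.2920 − 0.7744 = -0.4824.
-0.4824 ± 0.04696 → (-0.529, -0.435).

(-0.529, -0.435)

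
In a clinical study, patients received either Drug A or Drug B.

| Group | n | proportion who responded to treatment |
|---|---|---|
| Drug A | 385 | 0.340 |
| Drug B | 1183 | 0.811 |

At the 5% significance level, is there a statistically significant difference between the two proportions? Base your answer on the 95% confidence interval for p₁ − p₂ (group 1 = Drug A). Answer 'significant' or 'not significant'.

Each SE is √(p̂(1−p̂)/n): √(0.3400·0.6600/385) = 0.02414 and √(0.8110·0.1890/1183) = 0.01138.
SE(p̂₁ − p̂₂) = √(SE₁² + SE₂²) = √(0.0005827396 + 0.0001295044) = 0.02669, since the two samples are independent.
At 95% confidence z* = 1.960; margin = 1.960 × 0.02669 = 0.05231.
The difference is 0.3400 − 0.8110 = -0.4710, so the interval is -0.4710 ± 0.05231 = (-0.52331, -0.41869).
The interval (-0.52331, -0.41869) does not contain 0, so the difference is significant.

significant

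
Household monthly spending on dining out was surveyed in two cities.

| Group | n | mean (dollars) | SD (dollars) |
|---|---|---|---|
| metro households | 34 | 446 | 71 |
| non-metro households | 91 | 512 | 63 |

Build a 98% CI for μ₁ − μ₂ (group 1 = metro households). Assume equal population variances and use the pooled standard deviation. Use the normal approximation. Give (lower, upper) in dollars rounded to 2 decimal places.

(-96.50, -35.50)

s_p = √[((n₁−1)s₁² + (n₂−1)s₂²)/(n₁+n₂−2)] = √[(33·71² + 90·63²)/123] = 65.2427.
SE = 65.2427·√(1/34 + 1/91) = 13.1137.
With z* = 2.326, margin = 2.326 × 13.1137 = 30.5025.
x̄₁ − x̄₂ = 446 − 512 = -66.0000; interval -66.0000 ± 30.5025 = (-96.50, -35.50).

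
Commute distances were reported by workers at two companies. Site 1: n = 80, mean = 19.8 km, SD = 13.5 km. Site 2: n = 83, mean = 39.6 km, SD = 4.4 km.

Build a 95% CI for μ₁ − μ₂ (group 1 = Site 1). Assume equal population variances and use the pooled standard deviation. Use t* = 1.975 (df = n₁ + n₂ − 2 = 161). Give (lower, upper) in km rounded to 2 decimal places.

(-22.88, -16.72)

Pooled variance s_p² = [79·13.5² + 82·4.4²] / (80+83−2) = 99.2874, so s_p = 9.9643.
SE_diff = s_p·√(1/n₁ + 1/n₂) = 9.9643·√(1/80 + 1/83) = 1.5612.
t* = 1.975; margin = 1.975 × 1.5612 = 3.0834.
Difference = 19.8 − 39.6 = -19.8000.
-19.8000 ± 3.0834 → (-22.88, -16.72).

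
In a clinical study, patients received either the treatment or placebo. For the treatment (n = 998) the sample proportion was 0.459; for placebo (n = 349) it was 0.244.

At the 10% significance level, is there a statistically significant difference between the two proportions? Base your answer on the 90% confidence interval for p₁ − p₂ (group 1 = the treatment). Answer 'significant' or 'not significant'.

The two standard errors are √(0.4590×0.5410/998) = 0.01577 and √(0.2440×0.7560/349) = 0.02299.
Because the samples are independent, SE_diff = √(0.01577² + 0.02299²) = 0.02788.
Using z* = 1.645 for 90%, ME = 1.645 × 0.02788 = 0.04586.
p̂₁ − p̂₂ = 0.2150; interval 0.2150 ± 0.04586 gives (0.16914, 0.26086).
The interval (0.16914, 0.26086) does not contain 0, so the difference is significant.

significant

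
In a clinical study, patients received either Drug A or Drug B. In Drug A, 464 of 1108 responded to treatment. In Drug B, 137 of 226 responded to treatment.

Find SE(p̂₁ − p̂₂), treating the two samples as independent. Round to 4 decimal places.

0.0357

Sample proportions: 464/1108 = 0.4188, 137/226 = 0.6062.
Each SE is √(p̂(1−p̂)/n): √(0.4188·0.5812/1108) = 0.01482 and √(0.6062·0.3938/226) = 0.03250.
SE(p̂₁ − p̂₂) = √(SE₁² + SE₂²) = √(0.0002196324 + 0.00105625) = 0.03572, since the two samples are independent.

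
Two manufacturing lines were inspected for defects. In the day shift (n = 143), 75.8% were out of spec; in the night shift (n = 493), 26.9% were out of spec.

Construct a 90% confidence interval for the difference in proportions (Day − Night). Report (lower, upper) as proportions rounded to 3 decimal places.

(0.422, 0.556)

The two standard errors are √(0.7580×0.2420/143) = 0.03582 and √(0.2690×0.7310/493) = 0.01997.
Because the samples are independent, SE_diff = √(0.03582² + 0.01997²) = 0.04101.
Using z* = 1.645 for 90%, ME = 1.645 × 0.04101 = 0.06746.
p̂₁ − p̂₂ = 0.4890; interval 0.4890 ± 0.06746 gives (0.422, 0.556).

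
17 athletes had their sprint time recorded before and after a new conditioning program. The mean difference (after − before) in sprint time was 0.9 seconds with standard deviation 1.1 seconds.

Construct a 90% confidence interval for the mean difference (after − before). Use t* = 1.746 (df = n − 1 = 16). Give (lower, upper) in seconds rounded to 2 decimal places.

(0.43, 1.37)

This is a matched-pairs design, so SE = s_d/√n = 1.1/√17 = 0.2668.
Margin = 1.746 × 0.2668 = 0.4658; the interval is 0.9 ± 0.4658 = (0.43, 1.37).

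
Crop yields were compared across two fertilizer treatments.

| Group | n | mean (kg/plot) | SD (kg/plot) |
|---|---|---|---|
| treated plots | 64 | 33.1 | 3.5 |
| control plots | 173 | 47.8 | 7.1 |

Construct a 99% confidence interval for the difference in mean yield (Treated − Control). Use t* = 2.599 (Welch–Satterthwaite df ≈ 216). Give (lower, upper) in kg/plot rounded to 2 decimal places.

(-16.51, -12.89)

SE₁ = s₁/√n₁ = 3.5/√64 = 0.4375; SE₂ = 7.1/√173 = 0.5398.
Independent samples, unequal variances: SE_diff = √(SE₁² + SE₂²) = √(0.19140625 + 0.29138404) = 0.6948.
t* = 2.599, so margin of error = 2.599 × 0.6948 = 1.8058.
Difference in means = 33.1 − 47.8 = -14.7000.
-14.7000 ± 1.8058 → (-16.51, -12.89).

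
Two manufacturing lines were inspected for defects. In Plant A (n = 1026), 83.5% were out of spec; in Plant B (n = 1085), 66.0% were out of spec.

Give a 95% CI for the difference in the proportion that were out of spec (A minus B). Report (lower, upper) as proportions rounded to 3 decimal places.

The two standard errors are √(0.8350×0.1650/1026) = 0.01159 and √(0.6600×0.3400/1085) = 0.01438.
Because the samples are independent, SE_diff = √(0.01159² + 0.01438²) = 0.01847.
Using z* = 1.960 for 95%, ME = 1.960 × 0.01847 = 0.03620.
p̂₁ − p̂₂ = 0.1750; interval 0.1750 ± 0.03620 gives (0.139, 0.211).

(0.139, 0.211)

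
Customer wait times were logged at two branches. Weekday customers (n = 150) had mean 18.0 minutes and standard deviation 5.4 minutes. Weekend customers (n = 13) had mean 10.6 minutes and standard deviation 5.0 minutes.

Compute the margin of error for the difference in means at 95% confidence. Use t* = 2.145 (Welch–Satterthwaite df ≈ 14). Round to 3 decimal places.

3.121

SE₁ = s₁/√n₁ = 5.4/√150 = 0.4409; SE₂ = 5.0/√13 = 1.3868.
Independent samples, unequal variances: SE_diff = √(SE₁² + SE₂²) = √(0.19439281 + 1.92321424) = 1.4552.
t* = 2.145, so margin of error = 2.145 × 1.4552 = 3.1214.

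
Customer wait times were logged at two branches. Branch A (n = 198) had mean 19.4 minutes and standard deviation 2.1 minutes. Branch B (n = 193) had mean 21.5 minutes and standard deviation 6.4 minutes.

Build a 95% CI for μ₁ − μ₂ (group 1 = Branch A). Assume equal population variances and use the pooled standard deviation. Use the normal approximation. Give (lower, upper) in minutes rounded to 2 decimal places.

(-3.04, -1.16)

s_p = √[((n₁−1)s₁² + (n₂−1)s₂²)/(n₁+n₂−2)] = √[(197·2.1² + 192·6.4²)/389] = 4.7382.
SE = 4.7382·√(1/198 + 1/193) = 0.4793.
With z* = 1.960, margin = 1.960 × 0.4793 = 0.9394.
x̄₁ − x̄₂ = 19.4 − 21.5 = -2.1000; interval -2.1000 ± 0.9394 = (-3.04, -1.16).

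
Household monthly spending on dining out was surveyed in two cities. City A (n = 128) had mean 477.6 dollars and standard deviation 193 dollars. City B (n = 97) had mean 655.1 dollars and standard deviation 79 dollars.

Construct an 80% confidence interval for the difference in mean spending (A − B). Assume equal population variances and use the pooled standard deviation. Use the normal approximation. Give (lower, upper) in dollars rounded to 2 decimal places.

(-204.18, -150.82)

Pooled variance s_p² = [127·193² + 96·79²] / (128+97−2) = 23900.2646, so s_p = 154.5971.
SE_diff = s_p·√(1/n₁ + 1/n₂) = 154.5971·√(1/128 + 1/97) = 20.8114.
z* = 1.282; margin = 1.282 × 20.8114 = 26.6802.
Difference = 477.6 − 655.1 = -177.5000.
-177.5000 ± 26.6802 → (-204.18, -150.82).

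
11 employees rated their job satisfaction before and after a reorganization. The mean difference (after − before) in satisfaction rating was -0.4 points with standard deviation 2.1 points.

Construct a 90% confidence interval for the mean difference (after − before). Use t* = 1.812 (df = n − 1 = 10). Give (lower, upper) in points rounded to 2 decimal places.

Paired design: SE = s_d/√n = 2.1/√11 = 0.6332.
t* = 1.812; margin of error = 1.812 × 0.6332 = 1.1474.
-0.4 ± 1.1474 → (-1.55, 0.75).

(-1.55, 0.75)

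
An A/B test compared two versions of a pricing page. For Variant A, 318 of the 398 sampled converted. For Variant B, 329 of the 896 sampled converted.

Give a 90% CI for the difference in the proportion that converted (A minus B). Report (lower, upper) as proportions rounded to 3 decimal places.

(0.389, 0.474)

Sample proportions: 318/398 = 0.7990, 329/896 = 0.3672.
Each SE is √(p̂(1−p̂)/n): √(0.7990·0.2010/398) = 0.02009 and √(0.3672·0.6328/896) = 0.01610.
SE(p̂₁ − p̂₂) = √(SE₁² + SE₂²) = √(0.0004036081 + 0.00025921) = 0.02575, since the two samples are independent.
At 90% confidence z* = 1.645; margin = 1.645 × 0.02575 = 0.04236.
The difference is 0.7990 − 0.3672 = 0.4318, so the interval is 0.4318 ± 0.04236 = (0.389, 0.474).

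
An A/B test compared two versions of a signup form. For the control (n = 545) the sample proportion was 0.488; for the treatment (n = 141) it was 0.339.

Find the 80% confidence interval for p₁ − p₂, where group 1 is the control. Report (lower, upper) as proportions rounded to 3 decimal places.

Each SE is √(p̂(1−p̂)/n): √(0.4880·0.5120/545) = 0.02141 and √(0.3390·0.6610/141) = 0.03986.
SE(p̂₁ − p̂₂) = √(SE₁² + SE₂²) = √(0.0004583881 + 0.0015888196) = 0.04525, since the two samples are independent.
At 80% confidence z* = 1.282; margin = 1.282 × 0.04525 = 0.05801.
The difference is 0.4880 − 0.3390 = 0.1490, so the interval is 0.1490 ± 0.05801 = (0.091, 0.207).

(0.091, 0.207)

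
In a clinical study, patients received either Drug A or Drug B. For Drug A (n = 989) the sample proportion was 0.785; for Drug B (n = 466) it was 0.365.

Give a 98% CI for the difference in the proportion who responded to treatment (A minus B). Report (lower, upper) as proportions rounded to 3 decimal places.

SE₁ = √(p̂₁(1−p̂₁)/n₁) = √(0.7850·0.2150/989) = 0.01306; SE₂ = √(0.3650·0.6350/466) = 0.02230.
Independent samples: SE of the difference = √(SE₁² + SE₂²) = √(0.0001705636 + 0.00049729) = 0.02584.
z* for 98% confidence is 2.326, so the margin of error is 2.326 × 0.02584 = 0.06010.
Point estimate p̂₁ − p̂₂ = 0.7850 − 0.3650 = 0.4200.
0.4200 ± 0.06010 → (0.360, 0.480).

(0.360, 0.480)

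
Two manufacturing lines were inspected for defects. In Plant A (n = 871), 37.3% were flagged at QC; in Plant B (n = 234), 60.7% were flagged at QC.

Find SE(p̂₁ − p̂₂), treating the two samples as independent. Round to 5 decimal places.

Each SE is √(p̂(1−p̂)/n): √(0.3730·0.6270/871) = 0.01639 and √(0.6070·0.3930/234) = 0.03193.
SE(p̂₁ − p̂₂) = √(SE₁² + SE₂²) = √(0.0002686321 + 0.0010195249) = 0.03589, since the two samples are independent.

0.03589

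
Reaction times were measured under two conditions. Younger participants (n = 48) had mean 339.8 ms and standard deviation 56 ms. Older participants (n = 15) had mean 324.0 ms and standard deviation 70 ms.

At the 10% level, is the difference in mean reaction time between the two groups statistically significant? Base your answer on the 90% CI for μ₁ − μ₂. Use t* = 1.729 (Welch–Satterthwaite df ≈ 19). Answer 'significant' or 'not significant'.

SE₁ = s₁/√n₁ = 56/√48 = 8.0829; SE₂ = 70/√15 = 18.0739.
Independent samples, unequal variances: SE_diff = √(SE₁² + SE₂²) = √(65.33327241 + 326.66586121) = 19.7990.
t* = 1.729, so margin of error = 1.729 × 19.7990 = 34.2325.
Difference in means = 339.8 − 324.0 = 15.8000.
15.8000 ± 34.2325 → (-18.4325, 50.0325).
The interval (-18.4325, 50.0325) contains 0, so the difference is not significant.

not significant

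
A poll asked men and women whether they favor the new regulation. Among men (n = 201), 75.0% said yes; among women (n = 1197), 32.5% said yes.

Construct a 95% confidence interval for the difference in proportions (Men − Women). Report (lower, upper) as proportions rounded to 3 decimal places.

The two standard errors are √(0.7500×0.2500/201) = 0.03054 and √(0.3250×0.6750/1197) = 0.01354.
Because the samples are independent, SE_diff = √(0.03054² + 0.01354²) = 0.03341.
Using z* = 1.960 for 95%, ME = 1.960 × 0.03341 = 0.06548.
p̂₁ − p̂₂ = 0.4250; interval 0.4250 ± 0.06548 gives (0.360, 0.490).

(0.360, 0.490)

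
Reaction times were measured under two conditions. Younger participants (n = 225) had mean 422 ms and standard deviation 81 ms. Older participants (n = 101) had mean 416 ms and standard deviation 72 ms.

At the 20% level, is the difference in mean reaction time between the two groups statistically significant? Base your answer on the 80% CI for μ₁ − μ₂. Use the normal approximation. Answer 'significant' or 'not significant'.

not significant

Standard errors of each mean: 81/√225 = 5.4000 and 72/√101 = 7.1643.
SE(x̄₁ − x̄₂) = √(5.4000² + 7.1643²) = 8.9715 for independent samples with unequal variances.
With z* = 1.282, the margin is 1.282 × 8.9715 = 11.5015.
x̄₁ − x̄₂ = 422 − 416 = 6.0000; the interval is 6.0000 ± 11.5015 = (-5.5015, 17.5015).
The interval (-5.5015, 17.5015) contains 0, so the difference is not significant.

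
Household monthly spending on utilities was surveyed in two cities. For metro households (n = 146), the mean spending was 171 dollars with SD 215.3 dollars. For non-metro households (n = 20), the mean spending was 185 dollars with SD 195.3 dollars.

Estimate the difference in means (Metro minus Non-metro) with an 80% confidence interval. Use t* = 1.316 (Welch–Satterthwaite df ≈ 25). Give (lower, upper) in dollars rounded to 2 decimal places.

Per-group SEs: s₁/√n₁ = 215.3/√146 = 17.8184, s₂/√n₂ = 195.3/√20 = 43.6704.
Unpooled SE of the difference: √(317.49537856 + 1907.10383616) = 47.1657.
Margin of error = t* · SE = 1.316 × 47.1657 = 62.0701.
x̄₁ − x̄₂ = 171 − 185 = -14.0000.
CI: -14.0000 ± 62.0701 = (-76.07, 48.07).

(-76.07, 48.07)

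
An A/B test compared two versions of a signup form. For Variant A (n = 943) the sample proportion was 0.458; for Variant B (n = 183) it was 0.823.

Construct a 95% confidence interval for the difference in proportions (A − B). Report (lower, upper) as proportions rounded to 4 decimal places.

(-0.4288, -0.3012)

SE₁ = √(p̂₁(1−p̂₁)/n₁) = √(0.4580·0.5420/943) = 0.01622; SE₂ = √(0.8230·0.1770/183) = 0.02821.
Independent samples: SE of the difference = √(SE₁² + SE₂²) = √(0.0002630884 + 0.0007958041) = 0.03254.
z* for 95% confidence is 1.960, so the margin of error is 1.960 × 0.03254 = 0.06378.
Point estimate p̂₁ − p̂₂ = 0.4580 − 0.8230 = -0.3650.
-0.3650 ± 0.06378 → (-0.4288, -0.3012).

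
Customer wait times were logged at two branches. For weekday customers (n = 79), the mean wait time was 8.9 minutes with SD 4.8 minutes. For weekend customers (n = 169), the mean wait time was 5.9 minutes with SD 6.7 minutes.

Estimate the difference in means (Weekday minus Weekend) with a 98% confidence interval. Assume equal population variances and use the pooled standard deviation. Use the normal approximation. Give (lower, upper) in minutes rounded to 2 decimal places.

(1.05, 4.95)

Pooled variance s_p² = [78·4.8² + 168·6.7²] / (79+169−2) = 37.9620, so s_p = 6.1613.
SE_diff = s_p·√(1/n₁ + 1/n₂) = 6.1613·√(1/79 + 1/169) = 0.8397.
z* = 2.326; margin = 2.326 × 0.8397 = 1.9531.
Difference = 8.9 − 5.9 = 3.0000.
3.0000 ± 1.9531 → (1.05, 4.95).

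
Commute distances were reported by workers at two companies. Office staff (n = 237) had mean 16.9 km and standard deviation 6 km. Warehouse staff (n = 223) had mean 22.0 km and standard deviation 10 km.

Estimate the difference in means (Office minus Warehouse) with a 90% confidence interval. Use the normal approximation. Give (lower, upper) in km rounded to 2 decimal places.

Standard errors of each mean: 6/√237 = 0.3897 and 10/√223 = 0.6696.
SE(x̄₁ − x̄₂) = √(0.3897² + 0.6696²) = 0.7747 for independent samples with unequal variances.
With z* = 1.645, the margin is 1.645 × 0.7747 = 1.2744.
x̄₁ − x̄₂ = 16.9 − 22.0 = -5.1000; the interval is -5.1000 ± 1.2744 = (-6.37, -3.83).

(-6.37, -3.83)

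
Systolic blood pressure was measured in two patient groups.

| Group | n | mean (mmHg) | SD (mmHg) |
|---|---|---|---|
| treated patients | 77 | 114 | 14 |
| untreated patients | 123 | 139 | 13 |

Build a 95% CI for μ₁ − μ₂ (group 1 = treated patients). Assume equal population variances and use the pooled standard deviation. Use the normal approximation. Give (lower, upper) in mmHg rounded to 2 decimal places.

(-28.81, -21.19)

Pooled variance s_p² = [76·14² + 122·13²] / (77+123−2) = 179.3636, so s_p = 13.3927.
SE_diff = s_p·√(1/n₁ + 1/n₂) = 13.3927·√(1/77 + 1/123) = 1.9462.
z* = 1.960; margin = 1.960 × 1.9462 = 3.8146.
Difference = 114 − 139 = -25.0000.
-25.0000 ± 3.8146 → (-28.81, -21.19).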